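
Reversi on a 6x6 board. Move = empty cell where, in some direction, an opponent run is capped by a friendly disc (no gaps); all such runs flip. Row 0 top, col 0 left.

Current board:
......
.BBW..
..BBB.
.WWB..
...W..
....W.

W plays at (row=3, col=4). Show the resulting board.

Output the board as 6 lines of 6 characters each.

Place W at (3,4); scan 8 dirs for brackets.
Dir NW: opp run (2,3) (1,2), next='.' -> no flip
Dir N: opp run (2,4), next='.' -> no flip
Dir NE: first cell '.' (not opp) -> no flip
Dir W: opp run (3,3) capped by W -> flip
Dir E: first cell '.' (not opp) -> no flip
Dir SW: first cell 'W' (not opp) -> no flip
Dir S: first cell '.' (not opp) -> no flip
Dir SE: first cell '.' (not opp) -> no flip
All flips: (3,3)

Answer: ......
.BBW..
..BBB.
.WWWW.
...W..
....W.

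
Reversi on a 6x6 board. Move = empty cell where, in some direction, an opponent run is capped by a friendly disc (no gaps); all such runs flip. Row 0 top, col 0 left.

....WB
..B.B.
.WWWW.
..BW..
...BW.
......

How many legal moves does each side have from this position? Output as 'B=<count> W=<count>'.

-- B to move --
(0,3): flips 1 -> legal
(1,0): flips 1 -> legal
(1,1): no bracket -> illegal
(1,3): flips 2 -> legal
(1,5): no bracket -> illegal
(2,0): no bracket -> illegal
(2,5): no bracket -> illegal
(3,0): flips 1 -> legal
(3,1): no bracket -> illegal
(3,4): flips 3 -> legal
(3,5): no bracket -> illegal
(4,2): no bracket -> illegal
(4,5): flips 1 -> legal
(5,3): no bracket -> illegal
(5,4): no bracket -> illegal
(5,5): no bracket -> illegal
B mobility = 6
-- W to move --
(0,1): flips 1 -> legal
(0,2): flips 1 -> legal
(0,3): flips 1 -> legal
(1,1): no bracket -> illegal
(1,3): no bracket -> illegal
(1,5): no bracket -> illegal
(2,5): no bracket -> illegal
(3,1): flips 1 -> legal
(3,4): no bracket -> illegal
(4,1): flips 1 -> legal
(4,2): flips 2 -> legal
(5,2): no bracket -> illegal
(5,3): flips 1 -> legal
(5,4): flips 2 -> legal
W mobility = 8

Answer: B=6 W=8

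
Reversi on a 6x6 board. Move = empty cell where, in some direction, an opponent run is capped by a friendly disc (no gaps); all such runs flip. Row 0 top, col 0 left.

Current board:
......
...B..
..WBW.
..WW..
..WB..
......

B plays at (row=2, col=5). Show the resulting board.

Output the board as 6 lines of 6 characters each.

Answer: ......
...B..
..WBBB
..WW..
..WB..
......

Derivation:
Place B at (2,5); scan 8 dirs for brackets.
Dir NW: first cell '.' (not opp) -> no flip
Dir N: first cell '.' (not opp) -> no flip
Dir NE: edge -> no flip
Dir W: opp run (2,4) capped by B -> flip
Dir E: edge -> no flip
Dir SW: first cell '.' (not opp) -> no flip
Dir S: first cell '.' (not opp) -> no flip
Dir SE: edge -> no flip
All flips: (2,4)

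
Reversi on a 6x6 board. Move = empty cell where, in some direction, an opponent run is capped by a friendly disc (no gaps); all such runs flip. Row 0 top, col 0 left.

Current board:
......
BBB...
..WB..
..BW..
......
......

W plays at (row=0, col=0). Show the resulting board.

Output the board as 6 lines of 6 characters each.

Answer: W.....
BWB...
..WB..
..BW..
......
......

Derivation:
Place W at (0,0); scan 8 dirs for brackets.
Dir NW: edge -> no flip
Dir N: edge -> no flip
Dir NE: edge -> no flip
Dir W: edge -> no flip
Dir E: first cell '.' (not opp) -> no flip
Dir SW: edge -> no flip
Dir S: opp run (1,0), next='.' -> no flip
Dir SE: opp run (1,1) capped by W -> flip
All flips: (1,1)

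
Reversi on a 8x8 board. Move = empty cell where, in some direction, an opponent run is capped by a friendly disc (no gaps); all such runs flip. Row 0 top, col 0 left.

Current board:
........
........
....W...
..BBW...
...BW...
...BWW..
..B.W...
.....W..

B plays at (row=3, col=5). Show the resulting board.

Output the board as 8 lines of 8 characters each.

Place B at (3,5); scan 8 dirs for brackets.
Dir NW: opp run (2,4), next='.' -> no flip
Dir N: first cell '.' (not opp) -> no flip
Dir NE: first cell '.' (not opp) -> no flip
Dir W: opp run (3,4) capped by B -> flip
Dir E: first cell '.' (not opp) -> no flip
Dir SW: opp run (4,4) capped by B -> flip
Dir S: first cell '.' (not opp) -> no flip
Dir SE: first cell '.' (not opp) -> no flip
All flips: (3,4) (4,4)

Answer: ........
........
....W...
..BBBB..
...BB...
...BWW..
..B.W...
.....W..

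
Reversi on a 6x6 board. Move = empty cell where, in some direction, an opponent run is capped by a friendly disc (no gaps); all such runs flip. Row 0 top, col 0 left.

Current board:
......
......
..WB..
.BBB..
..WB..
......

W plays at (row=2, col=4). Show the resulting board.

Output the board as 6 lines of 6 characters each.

Place W at (2,4); scan 8 dirs for brackets.
Dir NW: first cell '.' (not opp) -> no flip
Dir N: first cell '.' (not opp) -> no flip
Dir NE: first cell '.' (not opp) -> no flip
Dir W: opp run (2,3) capped by W -> flip
Dir E: first cell '.' (not opp) -> no flip
Dir SW: opp run (3,3) capped by W -> flip
Dir S: first cell '.' (not opp) -> no flip
Dir SE: first cell '.' (not opp) -> no flip
All flips: (2,3) (3,3)

Answer: ......
......
..WWW.
.BBW..
..WB..
......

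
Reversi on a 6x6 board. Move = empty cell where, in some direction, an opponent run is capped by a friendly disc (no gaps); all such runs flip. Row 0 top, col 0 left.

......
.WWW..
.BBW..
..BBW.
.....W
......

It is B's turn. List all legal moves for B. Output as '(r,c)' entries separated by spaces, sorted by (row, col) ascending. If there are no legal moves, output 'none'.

Answer: (0,0) (0,1) (0,2) (0,3) (0,4) (1,4) (2,4) (3,5)

Derivation:
(0,0): flips 1 -> legal
(0,1): flips 1 -> legal
(0,2): flips 1 -> legal
(0,3): flips 3 -> legal
(0,4): flips 1 -> legal
(1,0): no bracket -> illegal
(1,4): flips 1 -> legal
(2,0): no bracket -> illegal
(2,4): flips 1 -> legal
(2,5): no bracket -> illegal
(3,5): flips 1 -> legal
(4,3): no bracket -> illegal
(4,4): no bracket -> illegal
(5,4): no bracket -> illegal
(5,5): no bracket -> illegal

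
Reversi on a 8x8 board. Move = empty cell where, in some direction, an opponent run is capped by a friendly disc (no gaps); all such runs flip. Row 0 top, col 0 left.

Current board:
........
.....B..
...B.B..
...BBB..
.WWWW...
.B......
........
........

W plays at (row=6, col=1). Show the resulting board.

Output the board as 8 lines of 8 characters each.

Answer: ........
.....B..
...B.B..
...BBB..
.WWWW...
.W......
.W......
........

Derivation:
Place W at (6,1); scan 8 dirs for brackets.
Dir NW: first cell '.' (not opp) -> no flip
Dir N: opp run (5,1) capped by W -> flip
Dir NE: first cell '.' (not opp) -> no flip
Dir W: first cell '.' (not opp) -> no flip
Dir E: first cell '.' (not opp) -> no flip
Dir SW: first cell '.' (not opp) -> no flip
Dir S: first cell '.' (not opp) -> no flip
Dir SE: first cell '.' (not opp) -> no flip
All flips: (5,1)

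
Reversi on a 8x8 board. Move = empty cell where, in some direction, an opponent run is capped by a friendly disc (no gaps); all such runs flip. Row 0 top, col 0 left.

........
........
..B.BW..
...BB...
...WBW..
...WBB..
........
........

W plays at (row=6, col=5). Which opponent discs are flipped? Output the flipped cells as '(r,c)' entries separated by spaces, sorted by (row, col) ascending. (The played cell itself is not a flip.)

Answer: (5,4) (5,5)

Derivation:
Dir NW: opp run (5,4) capped by W -> flip
Dir N: opp run (5,5) capped by W -> flip
Dir NE: first cell '.' (not opp) -> no flip
Dir W: first cell '.' (not opp) -> no flip
Dir E: first cell '.' (not opp) -> no flip
Dir SW: first cell '.' (not opp) -> no flip
Dir S: first cell '.' (not opp) -> no flip
Dir SE: first cell '.' (not opp) -> no flip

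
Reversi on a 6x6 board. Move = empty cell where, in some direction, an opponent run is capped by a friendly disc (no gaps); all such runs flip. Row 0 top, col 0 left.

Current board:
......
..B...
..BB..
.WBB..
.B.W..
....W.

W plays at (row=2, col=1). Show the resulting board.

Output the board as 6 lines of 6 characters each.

Place W at (2,1); scan 8 dirs for brackets.
Dir NW: first cell '.' (not opp) -> no flip
Dir N: first cell '.' (not opp) -> no flip
Dir NE: opp run (1,2), next='.' -> no flip
Dir W: first cell '.' (not opp) -> no flip
Dir E: opp run (2,2) (2,3), next='.' -> no flip
Dir SW: first cell '.' (not opp) -> no flip
Dir S: first cell 'W' (not opp) -> no flip
Dir SE: opp run (3,2) capped by W -> flip
All flips: (3,2)

Answer: ......
..B...
.WBB..
.WWB..
.B.W..
....W.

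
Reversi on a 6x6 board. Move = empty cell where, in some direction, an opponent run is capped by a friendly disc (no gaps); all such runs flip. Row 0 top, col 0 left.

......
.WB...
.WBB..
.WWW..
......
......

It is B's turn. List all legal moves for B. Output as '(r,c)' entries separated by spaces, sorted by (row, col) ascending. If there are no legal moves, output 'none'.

Answer: (0,0) (1,0) (2,0) (3,0) (4,0) (4,1) (4,2) (4,3) (4,4)

Derivation:
(0,0): flips 1 -> legal
(0,1): no bracket -> illegal
(0,2): no bracket -> illegal
(1,0): flips 1 -> legal
(2,0): flips 1 -> legal
(2,4): no bracket -> illegal
(3,0): flips 1 -> legal
(3,4): no bracket -> illegal
(4,0): flips 1 -> legal
(4,1): flips 1 -> legal
(4,2): flips 1 -> legal
(4,3): flips 1 -> legal
(4,4): flips 1 -> legal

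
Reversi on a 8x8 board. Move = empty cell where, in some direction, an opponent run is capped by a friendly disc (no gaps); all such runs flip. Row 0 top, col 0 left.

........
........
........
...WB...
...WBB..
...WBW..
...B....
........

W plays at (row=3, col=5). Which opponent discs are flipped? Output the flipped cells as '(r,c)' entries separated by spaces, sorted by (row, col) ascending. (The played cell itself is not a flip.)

Answer: (3,4) (4,4) (4,5)

Derivation:
Dir NW: first cell '.' (not opp) -> no flip
Dir N: first cell '.' (not opp) -> no flip
Dir NE: first cell '.' (not opp) -> no flip
Dir W: opp run (3,4) capped by W -> flip
Dir E: first cell '.' (not opp) -> no flip
Dir SW: opp run (4,4) capped by W -> flip
Dir S: opp run (4,5) capped by W -> flip
Dir SE: first cell '.' (not opp) -> no flip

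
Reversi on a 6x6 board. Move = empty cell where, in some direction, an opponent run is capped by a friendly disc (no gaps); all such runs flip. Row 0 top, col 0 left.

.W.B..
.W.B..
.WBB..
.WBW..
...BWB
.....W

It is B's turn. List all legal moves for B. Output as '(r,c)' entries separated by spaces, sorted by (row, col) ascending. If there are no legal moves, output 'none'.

(0,0): flips 1 -> legal
(0,2): no bracket -> illegal
(1,0): flips 1 -> legal
(1,2): no bracket -> illegal
(2,0): flips 1 -> legal
(2,4): no bracket -> illegal
(3,0): flips 1 -> legal
(3,4): flips 1 -> legal
(3,5): no bracket -> illegal
(4,0): flips 1 -> legal
(4,1): no bracket -> illegal
(4,2): no bracket -> illegal
(5,3): no bracket -> illegal
(5,4): no bracket -> illegal

Answer: (0,0) (1,0) (2,0) (3,0) (3,4) (4,0)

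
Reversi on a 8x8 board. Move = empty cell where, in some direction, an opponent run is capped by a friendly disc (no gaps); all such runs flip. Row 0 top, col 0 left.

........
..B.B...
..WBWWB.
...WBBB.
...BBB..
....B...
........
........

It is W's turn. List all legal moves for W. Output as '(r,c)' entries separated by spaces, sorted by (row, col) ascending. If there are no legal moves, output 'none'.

Answer: (0,2) (0,3) (0,4) (1,3) (2,7) (3,7) (4,6) (4,7) (5,2) (5,3) (5,5) (6,4)

Derivation:
(0,1): no bracket -> illegal
(0,2): flips 1 -> legal
(0,3): flips 1 -> legal
(0,4): flips 1 -> legal
(0,5): no bracket -> illegal
(1,1): no bracket -> illegal
(1,3): flips 1 -> legal
(1,5): no bracket -> illegal
(1,6): no bracket -> illegal
(1,7): no bracket -> illegal
(2,1): no bracket -> illegal
(2,7): flips 1 -> legal
(3,2): no bracket -> illegal
(3,7): flips 3 -> legal
(4,2): no bracket -> illegal
(4,6): flips 1 -> legal
(4,7): flips 1 -> legal
(5,2): flips 2 -> legal
(5,3): flips 1 -> legal
(5,5): flips 3 -> legal
(5,6): no bracket -> illegal
(6,3): no bracket -> illegal
(6,4): flips 3 -> legal
(6,5): no bracket -> illegal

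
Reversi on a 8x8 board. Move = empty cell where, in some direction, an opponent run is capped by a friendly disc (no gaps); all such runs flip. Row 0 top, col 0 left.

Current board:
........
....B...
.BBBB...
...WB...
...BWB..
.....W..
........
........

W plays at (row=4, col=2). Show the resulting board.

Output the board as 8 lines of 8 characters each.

Answer: ........
....B...
.BBBB...
...WB...
..WWWB..
.....W..
........
........

Derivation:
Place W at (4,2); scan 8 dirs for brackets.
Dir NW: first cell '.' (not opp) -> no flip
Dir N: first cell '.' (not opp) -> no flip
Dir NE: first cell 'W' (not opp) -> no flip
Dir W: first cell '.' (not opp) -> no flip
Dir E: opp run (4,3) capped by W -> flip
Dir SW: first cell '.' (not opp) -> no flip
Dir S: first cell '.' (not opp) -> no flip
Dir SE: first cell '.' (not opp) -> no flip
All flips: (4,3)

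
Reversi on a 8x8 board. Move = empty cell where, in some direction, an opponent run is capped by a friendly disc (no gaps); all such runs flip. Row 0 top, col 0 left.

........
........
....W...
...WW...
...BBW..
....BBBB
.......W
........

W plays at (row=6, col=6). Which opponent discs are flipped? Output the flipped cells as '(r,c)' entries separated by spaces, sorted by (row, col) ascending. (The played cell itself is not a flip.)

Dir NW: opp run (5,5) (4,4) capped by W -> flip
Dir N: opp run (5,6), next='.' -> no flip
Dir NE: opp run (5,7), next=edge -> no flip
Dir W: first cell '.' (not opp) -> no flip
Dir E: first cell 'W' (not opp) -> no flip
Dir SW: first cell '.' (not opp) -> no flip
Dir S: first cell '.' (not opp) -> no flip
Dir SE: first cell '.' (not opp) -> no flip

Answer: (4,4) (5,5)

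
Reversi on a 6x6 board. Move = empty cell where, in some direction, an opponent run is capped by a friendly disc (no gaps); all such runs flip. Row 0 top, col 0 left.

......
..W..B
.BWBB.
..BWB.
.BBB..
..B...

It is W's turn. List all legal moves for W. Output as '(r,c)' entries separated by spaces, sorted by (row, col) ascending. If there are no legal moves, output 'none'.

Answer: (1,3) (2,0) (2,5) (3,0) (3,1) (3,5) (4,5) (5,1) (5,3)

Derivation:
(0,4): no bracket -> illegal
(0,5): no bracket -> illegal
(1,0): no bracket -> illegal
(1,1): no bracket -> illegal
(1,3): flips 1 -> legal
(1,4): no bracket -> illegal
(2,0): flips 1 -> legal
(2,5): flips 2 -> legal
(3,0): flips 1 -> legal
(3,1): flips 1 -> legal
(3,5): flips 1 -> legal
(4,0): no bracket -> illegal
(4,4): no bracket -> illegal
(4,5): flips 2 -> legal
(5,0): no bracket -> illegal
(5,1): flips 1 -> legal
(5,3): flips 1 -> legal
(5,4): no bracket -> illegal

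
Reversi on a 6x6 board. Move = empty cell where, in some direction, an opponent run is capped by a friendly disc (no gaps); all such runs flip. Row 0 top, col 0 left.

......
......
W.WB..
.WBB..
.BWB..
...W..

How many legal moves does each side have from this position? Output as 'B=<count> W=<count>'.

Answer: B=6 W=6

Derivation:
-- B to move --
(1,0): no bracket -> illegal
(1,1): flips 1 -> legal
(1,2): flips 1 -> legal
(1,3): no bracket -> illegal
(2,1): flips 2 -> legal
(3,0): flips 1 -> legal
(4,0): no bracket -> illegal
(4,4): no bracket -> illegal
(5,1): flips 1 -> legal
(5,2): flips 1 -> legal
(5,4): no bracket -> illegal
B mobility = 6
-- W to move --
(1,2): no bracket -> illegal
(1,3): flips 3 -> legal
(1,4): no bracket -> illegal
(2,1): no bracket -> illegal
(2,4): flips 2 -> legal
(3,0): no bracket -> illegal
(3,4): flips 2 -> legal
(4,0): flips 1 -> legal
(4,4): flips 2 -> legal
(5,0): no bracket -> illegal
(5,1): flips 1 -> legal
(5,2): no bracket -> illegal
(5,4): no bracket -> illegal
W mobility = 6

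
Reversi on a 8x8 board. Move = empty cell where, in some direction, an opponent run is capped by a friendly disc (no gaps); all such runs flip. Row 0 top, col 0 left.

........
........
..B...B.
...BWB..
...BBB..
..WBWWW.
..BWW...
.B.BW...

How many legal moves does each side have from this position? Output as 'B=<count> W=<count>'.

-- B to move --
(2,3): flips 1 -> legal
(2,4): flips 1 -> legal
(2,5): flips 1 -> legal
(4,1): no bracket -> illegal
(4,2): flips 1 -> legal
(4,6): flips 2 -> legal
(4,7): no bracket -> illegal
(5,1): flips 1 -> legal
(5,7): flips 3 -> legal
(6,1): flips 1 -> legal
(6,5): flips 4 -> legal
(6,6): flips 1 -> legal
(6,7): flips 1 -> legal
(7,2): flips 2 -> legal
(7,5): flips 2 -> legal
B mobility = 13
-- W to move --
(1,1): flips 3 -> legal
(1,2): no bracket -> illegal
(1,3): no bracket -> illegal
(1,5): no bracket -> illegal
(1,6): no bracket -> illegal
(1,7): no bracket -> illegal
(2,1): no bracket -> illegal
(2,3): flips 3 -> legal
(2,4): no bracket -> illegal
(2,5): flips 2 -> legal
(2,7): no bracket -> illegal
(3,1): no bracket -> illegal
(3,2): flips 2 -> legal
(3,6): flips 2 -> legal
(3,7): no bracket -> illegal
(4,2): flips 1 -> legal
(4,6): no bracket -> illegal
(5,1): no bracket -> illegal
(6,0): no bracket -> illegal
(6,1): flips 1 -> legal
(7,0): no bracket -> illegal
(7,2): flips 2 -> legal
W mobility = 8

Answer: B=13 W=8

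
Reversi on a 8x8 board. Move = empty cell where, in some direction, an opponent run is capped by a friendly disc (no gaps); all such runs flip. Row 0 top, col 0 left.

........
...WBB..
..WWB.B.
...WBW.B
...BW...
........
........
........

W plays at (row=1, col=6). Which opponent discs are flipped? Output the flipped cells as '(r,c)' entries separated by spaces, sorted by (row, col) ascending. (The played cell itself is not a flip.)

Answer: (1,4) (1,5)

Derivation:
Dir NW: first cell '.' (not opp) -> no flip
Dir N: first cell '.' (not opp) -> no flip
Dir NE: first cell '.' (not opp) -> no flip
Dir W: opp run (1,5) (1,4) capped by W -> flip
Dir E: first cell '.' (not opp) -> no flip
Dir SW: first cell '.' (not opp) -> no flip
Dir S: opp run (2,6), next='.' -> no flip
Dir SE: first cell '.' (not opp) -> no flip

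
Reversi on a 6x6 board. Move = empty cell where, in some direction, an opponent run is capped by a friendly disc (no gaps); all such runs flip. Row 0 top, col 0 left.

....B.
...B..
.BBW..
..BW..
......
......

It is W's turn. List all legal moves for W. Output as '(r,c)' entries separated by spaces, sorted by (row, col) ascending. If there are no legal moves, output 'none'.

(0,2): no bracket -> illegal
(0,3): flips 1 -> legal
(0,5): no bracket -> illegal
(1,0): no bracket -> illegal
(1,1): flips 1 -> legal
(1,2): no bracket -> illegal
(1,4): no bracket -> illegal
(1,5): no bracket -> illegal
(2,0): flips 2 -> legal
(2,4): no bracket -> illegal
(3,0): no bracket -> illegal
(3,1): flips 1 -> legal
(4,1): flips 1 -> legal
(4,2): no bracket -> illegal
(4,3): no bracket -> illegal

Answer: (0,3) (1,1) (2,0) (3,1) (4,1)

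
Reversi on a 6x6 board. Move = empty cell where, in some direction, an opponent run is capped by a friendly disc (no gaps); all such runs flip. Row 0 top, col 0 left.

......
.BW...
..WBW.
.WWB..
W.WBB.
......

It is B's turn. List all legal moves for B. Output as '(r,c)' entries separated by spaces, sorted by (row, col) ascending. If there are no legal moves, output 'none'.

(0,1): flips 1 -> legal
(0,2): no bracket -> illegal
(0,3): no bracket -> illegal
(1,3): flips 1 -> legal
(1,4): no bracket -> illegal
(1,5): flips 1 -> legal
(2,0): no bracket -> illegal
(2,1): flips 2 -> legal
(2,5): flips 1 -> legal
(3,0): flips 2 -> legal
(3,4): no bracket -> illegal
(3,5): no bracket -> illegal
(4,1): flips 2 -> legal
(5,0): no bracket -> illegal
(5,1): flips 1 -> legal
(5,2): no bracket -> illegal
(5,3): no bracket -> illegal

Answer: (0,1) (1,3) (1,5) (2,1) (2,5) (3,0) (4,1) (5,1)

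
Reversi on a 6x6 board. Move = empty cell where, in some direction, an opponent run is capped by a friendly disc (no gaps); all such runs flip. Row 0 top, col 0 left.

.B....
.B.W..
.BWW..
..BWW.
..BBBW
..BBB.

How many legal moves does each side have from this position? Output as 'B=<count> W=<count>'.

Answer: B=6 W=6

Derivation:
-- B to move --
(0,2): no bracket -> illegal
(0,3): flips 3 -> legal
(0,4): no bracket -> illegal
(1,2): flips 1 -> legal
(1,4): flips 1 -> legal
(2,4): flips 4 -> legal
(2,5): flips 1 -> legal
(3,1): no bracket -> illegal
(3,5): flips 2 -> legal
(5,5): no bracket -> illegal
B mobility = 6
-- W to move --
(0,0): flips 1 -> legal
(0,2): no bracket -> illegal
(1,0): no bracket -> illegal
(1,2): no bracket -> illegal
(2,0): flips 1 -> legal
(3,0): no bracket -> illegal
(3,1): flips 1 -> legal
(3,5): no bracket -> illegal
(4,1): flips 4 -> legal
(5,1): flips 1 -> legal
(5,5): flips 1 -> legal
W mobility = 6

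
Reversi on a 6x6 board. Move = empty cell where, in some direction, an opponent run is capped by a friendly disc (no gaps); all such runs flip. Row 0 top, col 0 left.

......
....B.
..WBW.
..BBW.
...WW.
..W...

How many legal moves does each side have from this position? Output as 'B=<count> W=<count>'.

Answer: B=10 W=6

Derivation:
-- B to move --
(1,1): flips 1 -> legal
(1,2): flips 1 -> legal
(1,3): no bracket -> illegal
(1,5): flips 1 -> legal
(2,1): flips 1 -> legal
(2,5): flips 1 -> legal
(3,1): no bracket -> illegal
(3,5): flips 1 -> legal
(4,1): no bracket -> illegal
(4,2): no bracket -> illegal
(4,5): flips 1 -> legal
(5,1): no bracket -> illegal
(5,3): flips 1 -> legal
(5,4): flips 4 -> legal
(5,5): flips 1 -> legal
B mobility = 10
-- W to move --
(0,3): no bracket -> illegal
(0,4): flips 1 -> legal
(0,5): no bracket -> illegal
(1,2): flips 1 -> legal
(1,3): flips 2 -> legal
(1,5): no bracket -> illegal
(2,1): flips 1 -> legal
(2,5): no bracket -> illegal
(3,1): flips 2 -> legal
(4,1): no bracket -> illegal
(4,2): flips 2 -> legal
W mobility = 6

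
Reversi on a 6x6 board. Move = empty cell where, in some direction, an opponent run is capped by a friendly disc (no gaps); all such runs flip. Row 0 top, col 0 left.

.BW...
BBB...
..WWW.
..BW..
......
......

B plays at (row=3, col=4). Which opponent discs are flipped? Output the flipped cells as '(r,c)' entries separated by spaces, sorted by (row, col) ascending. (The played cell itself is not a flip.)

Answer: (2,3) (3,3)

Derivation:
Dir NW: opp run (2,3) capped by B -> flip
Dir N: opp run (2,4), next='.' -> no flip
Dir NE: first cell '.' (not opp) -> no flip
Dir W: opp run (3,3) capped by B -> flip
Dir E: first cell '.' (not opp) -> no flip
Dir SW: first cell '.' (not opp) -> no flip
Dir S: first cell '.' (not opp) -> no flip
Dir SE: first cell '.' (not opp) -> no flip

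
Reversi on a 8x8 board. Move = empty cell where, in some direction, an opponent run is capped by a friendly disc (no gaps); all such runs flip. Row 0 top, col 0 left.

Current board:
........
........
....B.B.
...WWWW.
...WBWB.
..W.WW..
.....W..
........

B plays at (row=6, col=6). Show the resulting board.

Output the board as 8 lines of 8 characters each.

Answer: ........
........
....B.B.
...WWWW.
...WBWB.
..W.WB..
.....WB.
........

Derivation:
Place B at (6,6); scan 8 dirs for brackets.
Dir NW: opp run (5,5) capped by B -> flip
Dir N: first cell '.' (not opp) -> no flip
Dir NE: first cell '.' (not opp) -> no flip
Dir W: opp run (6,5), next='.' -> no flip
Dir E: first cell '.' (not opp) -> no flip
Dir SW: first cell '.' (not opp) -> no flip
Dir S: first cell '.' (not opp) -> no flip
Dir SE: first cell '.' (not opp) -> no flip
All flips: (5,5)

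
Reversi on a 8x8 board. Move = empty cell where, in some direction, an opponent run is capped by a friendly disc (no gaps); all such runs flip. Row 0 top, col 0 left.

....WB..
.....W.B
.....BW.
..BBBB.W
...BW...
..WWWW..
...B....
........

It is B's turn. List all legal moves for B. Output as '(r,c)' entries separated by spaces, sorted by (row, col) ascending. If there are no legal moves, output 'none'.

Answer: (0,3) (2,7) (4,1) (4,5) (6,1) (6,2) (6,4) (6,5) (6,6)

Derivation:
(0,3): flips 1 -> legal
(0,6): no bracket -> illegal
(1,3): no bracket -> illegal
(1,4): no bracket -> illegal
(1,6): no bracket -> illegal
(2,4): no bracket -> illegal
(2,7): flips 1 -> legal
(3,6): no bracket -> illegal
(4,1): flips 1 -> legal
(4,2): no bracket -> illegal
(4,5): flips 2 -> legal
(4,6): no bracket -> illegal
(4,7): no bracket -> illegal
(5,1): no bracket -> illegal
(5,6): no bracket -> illegal
(6,1): flips 1 -> legal
(6,2): flips 2 -> legal
(6,4): flips 2 -> legal
(6,5): flips 1 -> legal
(6,6): flips 2 -> legal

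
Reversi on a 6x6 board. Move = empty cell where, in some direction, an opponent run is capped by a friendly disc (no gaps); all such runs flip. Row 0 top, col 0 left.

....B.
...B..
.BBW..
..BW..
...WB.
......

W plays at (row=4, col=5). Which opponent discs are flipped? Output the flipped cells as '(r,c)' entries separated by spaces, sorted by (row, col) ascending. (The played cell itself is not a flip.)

Answer: (4,4)

Derivation:
Dir NW: first cell '.' (not opp) -> no flip
Dir N: first cell '.' (not opp) -> no flip
Dir NE: edge -> no flip
Dir W: opp run (4,4) capped by W -> flip
Dir E: edge -> no flip
Dir SW: first cell '.' (not opp) -> no flip
Dir S: first cell '.' (not opp) -> no flip
Dir SE: edge -> no flip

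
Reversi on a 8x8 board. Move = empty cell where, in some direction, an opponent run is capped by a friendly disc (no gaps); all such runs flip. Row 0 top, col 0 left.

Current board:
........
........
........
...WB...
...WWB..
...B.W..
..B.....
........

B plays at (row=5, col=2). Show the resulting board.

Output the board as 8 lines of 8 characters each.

Answer: ........
........
........
...WB...
...BWB..
..BB.W..
..B.....
........

Derivation:
Place B at (5,2); scan 8 dirs for brackets.
Dir NW: first cell '.' (not opp) -> no flip
Dir N: first cell '.' (not opp) -> no flip
Dir NE: opp run (4,3) capped by B -> flip
Dir W: first cell '.' (not opp) -> no flip
Dir E: first cell 'B' (not opp) -> no flip
Dir SW: first cell '.' (not opp) -> no flip
Dir S: first cell 'B' (not opp) -> no flip
Dir SE: first cell '.' (not opp) -> no flip
All flips: (4,3)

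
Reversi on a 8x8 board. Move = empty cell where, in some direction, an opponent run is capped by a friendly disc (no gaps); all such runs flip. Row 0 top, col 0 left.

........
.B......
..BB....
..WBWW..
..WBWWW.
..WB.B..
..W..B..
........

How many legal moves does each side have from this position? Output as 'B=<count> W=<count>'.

-- B to move --
(2,1): flips 1 -> legal
(2,4): no bracket -> illegal
(2,5): flips 3 -> legal
(2,6): flips 2 -> legal
(3,1): flips 2 -> legal
(3,6): flips 2 -> legal
(3,7): flips 1 -> legal
(4,1): flips 2 -> legal
(4,7): flips 3 -> legal
(5,1): flips 2 -> legal
(5,4): no bracket -> illegal
(5,6): flips 2 -> legal
(5,7): no bracket -> illegal
(6,1): flips 1 -> legal
(6,3): no bracket -> illegal
(7,1): flips 1 -> legal
(7,2): flips 4 -> legal
(7,3): no bracket -> illegal
B mobility = 13
-- W to move --
(0,0): flips 3 -> legal
(0,1): no bracket -> illegal
(0,2): no bracket -> illegal
(1,0): no bracket -> illegal
(1,2): flips 2 -> legal
(1,3): no bracket -> illegal
(1,4): flips 1 -> legal
(2,0): no bracket -> illegal
(2,1): no bracket -> illegal
(2,4): flips 1 -> legal
(3,1): no bracket -> illegal
(5,4): flips 2 -> legal
(5,6): no bracket -> illegal
(6,3): no bracket -> illegal
(6,4): flips 2 -> legal
(6,6): flips 1 -> legal
(7,4): no bracket -> illegal
(7,5): flips 2 -> legal
(7,6): no bracket -> illegal
W mobility = 8

Answer: B=13 W=8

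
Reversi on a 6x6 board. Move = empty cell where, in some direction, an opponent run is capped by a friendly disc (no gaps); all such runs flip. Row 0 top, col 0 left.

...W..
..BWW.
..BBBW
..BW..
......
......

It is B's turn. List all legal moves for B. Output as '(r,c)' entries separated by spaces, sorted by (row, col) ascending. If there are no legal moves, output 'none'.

Answer: (0,2) (0,4) (0,5) (1,5) (3,4) (4,2) (4,3) (4,4)

Derivation:
(0,2): flips 1 -> legal
(0,4): flips 2 -> legal
(0,5): flips 1 -> legal
(1,5): flips 2 -> legal
(3,4): flips 1 -> legal
(3,5): no bracket -> illegal
(4,2): flips 1 -> legal
(4,3): flips 1 -> legal
(4,4): flips 1 -> legal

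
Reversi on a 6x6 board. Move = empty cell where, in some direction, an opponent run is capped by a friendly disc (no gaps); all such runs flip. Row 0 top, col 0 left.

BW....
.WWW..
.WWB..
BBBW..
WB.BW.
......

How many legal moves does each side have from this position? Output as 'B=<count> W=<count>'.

-- B to move --
(0,2): flips 3 -> legal
(0,3): flips 3 -> legal
(0,4): flips 2 -> legal
(1,0): flips 1 -> legal
(1,4): no bracket -> illegal
(2,0): flips 2 -> legal
(2,4): no bracket -> illegal
(3,4): flips 1 -> legal
(3,5): no bracket -> illegal
(4,2): no bracket -> illegal
(4,5): flips 1 -> legal
(5,0): flips 1 -> legal
(5,1): no bracket -> illegal
(5,3): no bracket -> illegal
(5,4): no bracket -> illegal
(5,5): flips 4 -> legal
B mobility = 9
-- W to move --
(1,0): no bracket -> illegal
(1,4): no bracket -> illegal
(2,0): flips 1 -> legal
(2,4): flips 1 -> legal
(3,4): flips 1 -> legal
(4,2): flips 3 -> legal
(5,0): no bracket -> illegal
(5,1): flips 2 -> legal
(5,2): no bracket -> illegal
(5,3): flips 1 -> legal
(5,4): flips 2 -> legal
W mobility = 7

Answer: B=9 W=7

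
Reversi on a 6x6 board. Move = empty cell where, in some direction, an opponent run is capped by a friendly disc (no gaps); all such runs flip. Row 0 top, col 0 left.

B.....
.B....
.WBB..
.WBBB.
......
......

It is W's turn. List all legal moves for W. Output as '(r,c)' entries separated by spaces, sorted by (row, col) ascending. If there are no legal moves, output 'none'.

(0,1): flips 1 -> legal
(0,2): no bracket -> illegal
(1,0): no bracket -> illegal
(1,2): no bracket -> illegal
(1,3): flips 1 -> legal
(1,4): no bracket -> illegal
(2,0): no bracket -> illegal
(2,4): flips 2 -> legal
(2,5): no bracket -> illegal
(3,5): flips 3 -> legal
(4,1): no bracket -> illegal
(4,2): no bracket -> illegal
(4,3): flips 1 -> legal
(4,4): no bracket -> illegal
(4,5): no bracket -> illegal

Answer: (0,1) (1,3) (2,4) (3,5) (4,3)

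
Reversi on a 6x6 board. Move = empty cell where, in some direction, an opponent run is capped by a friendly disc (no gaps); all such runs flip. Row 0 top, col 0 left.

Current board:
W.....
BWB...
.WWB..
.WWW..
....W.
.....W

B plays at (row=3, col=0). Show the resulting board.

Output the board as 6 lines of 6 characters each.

Place B at (3,0); scan 8 dirs for brackets.
Dir NW: edge -> no flip
Dir N: first cell '.' (not opp) -> no flip
Dir NE: opp run (2,1) capped by B -> flip
Dir W: edge -> no flip
Dir E: opp run (3,1) (3,2) (3,3), next='.' -> no flip
Dir SW: edge -> no flip
Dir S: first cell '.' (not opp) -> no flip
Dir SE: first cell '.' (not opp) -> no flip
All flips: (2,1)

Answer: W.....
BWB...
.BWB..
BWWW..
....W.
.....W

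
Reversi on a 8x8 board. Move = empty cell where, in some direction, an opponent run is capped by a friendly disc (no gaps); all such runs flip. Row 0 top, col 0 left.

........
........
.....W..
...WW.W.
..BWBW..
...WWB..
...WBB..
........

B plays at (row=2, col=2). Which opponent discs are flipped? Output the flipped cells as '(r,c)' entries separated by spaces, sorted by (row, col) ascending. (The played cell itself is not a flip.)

Answer: (3,3)

Derivation:
Dir NW: first cell '.' (not opp) -> no flip
Dir N: first cell '.' (not opp) -> no flip
Dir NE: first cell '.' (not opp) -> no flip
Dir W: first cell '.' (not opp) -> no flip
Dir E: first cell '.' (not opp) -> no flip
Dir SW: first cell '.' (not opp) -> no flip
Dir S: first cell '.' (not opp) -> no flip
Dir SE: opp run (3,3) capped by B -> flip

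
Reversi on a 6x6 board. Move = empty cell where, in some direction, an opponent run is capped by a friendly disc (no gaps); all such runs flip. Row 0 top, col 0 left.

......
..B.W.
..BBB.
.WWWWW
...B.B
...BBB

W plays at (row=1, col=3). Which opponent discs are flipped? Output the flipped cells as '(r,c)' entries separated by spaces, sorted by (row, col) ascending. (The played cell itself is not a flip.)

Dir NW: first cell '.' (not opp) -> no flip
Dir N: first cell '.' (not opp) -> no flip
Dir NE: first cell '.' (not opp) -> no flip
Dir W: opp run (1,2), next='.' -> no flip
Dir E: first cell 'W' (not opp) -> no flip
Dir SW: opp run (2,2) capped by W -> flip
Dir S: opp run (2,3) capped by W -> flip
Dir SE: opp run (2,4) capped by W -> flip

Answer: (2,2) (2,3) (2,4)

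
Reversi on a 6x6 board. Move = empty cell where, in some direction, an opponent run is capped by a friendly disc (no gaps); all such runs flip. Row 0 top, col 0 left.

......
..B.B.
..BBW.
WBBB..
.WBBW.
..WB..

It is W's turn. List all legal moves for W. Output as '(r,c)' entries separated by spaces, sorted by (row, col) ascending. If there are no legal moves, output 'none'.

(0,1): no bracket -> illegal
(0,2): flips 4 -> legal
(0,3): no bracket -> illegal
(0,4): flips 1 -> legal
(0,5): flips 3 -> legal
(1,1): flips 2 -> legal
(1,3): no bracket -> illegal
(1,5): no bracket -> illegal
(2,0): no bracket -> illegal
(2,1): flips 3 -> legal
(2,5): no bracket -> illegal
(3,4): flips 4 -> legal
(4,0): no bracket -> illegal
(5,1): flips 2 -> legal
(5,4): flips 1 -> legal

Answer: (0,2) (0,4) (0,5) (1,1) (2,1) (3,4) (5,1) (5,4)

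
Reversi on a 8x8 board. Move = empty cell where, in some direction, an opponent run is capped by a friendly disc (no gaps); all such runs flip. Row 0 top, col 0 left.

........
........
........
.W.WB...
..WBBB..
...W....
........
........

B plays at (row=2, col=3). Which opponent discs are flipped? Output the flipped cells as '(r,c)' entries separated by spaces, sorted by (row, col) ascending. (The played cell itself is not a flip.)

Dir NW: first cell '.' (not opp) -> no flip
Dir N: first cell '.' (not opp) -> no flip
Dir NE: first cell '.' (not opp) -> no flip
Dir W: first cell '.' (not opp) -> no flip
Dir E: first cell '.' (not opp) -> no flip
Dir SW: first cell '.' (not opp) -> no flip
Dir S: opp run (3,3) capped by B -> flip
Dir SE: first cell 'B' (not opp) -> no flip

Answer: (3,3)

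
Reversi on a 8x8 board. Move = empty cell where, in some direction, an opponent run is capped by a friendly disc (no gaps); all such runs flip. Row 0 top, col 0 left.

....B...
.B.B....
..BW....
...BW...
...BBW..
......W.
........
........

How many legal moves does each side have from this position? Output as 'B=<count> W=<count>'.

Answer: B=4 W=7

Derivation:
-- B to move --
(1,2): no bracket -> illegal
(1,4): no bracket -> illegal
(2,4): flips 2 -> legal
(2,5): flips 1 -> legal
(3,2): no bracket -> illegal
(3,5): flips 1 -> legal
(3,6): no bracket -> illegal
(4,6): flips 1 -> legal
(4,7): no bracket -> illegal
(5,4): no bracket -> illegal
(5,5): no bracket -> illegal
(5,7): no bracket -> illegal
(6,5): no bracket -> illegal
(6,6): no bracket -> illegal
(6,7): no bracket -> illegal
B mobility = 4
-- W to move --
(0,0): no bracket -> illegal
(0,1): no bracket -> illegal
(0,2): no bracket -> illegal
(0,3): flips 1 -> legal
(0,5): no bracket -> illegal
(1,0): no bracket -> illegal
(1,2): no bracket -> illegal
(1,4): no bracket -> illegal
(1,5): no bracket -> illegal
(2,0): no bracket -> illegal
(2,1): flips 1 -> legal
(2,4): no bracket -> illegal
(3,1): no bracket -> illegal
(3,2): flips 1 -> legal
(3,5): no bracket -> illegal
(4,2): flips 2 -> legal
(5,2): flips 1 -> legal
(5,3): flips 2 -> legal
(5,4): flips 1 -> legal
(5,5): no bracket -> illegal
W mobility = 7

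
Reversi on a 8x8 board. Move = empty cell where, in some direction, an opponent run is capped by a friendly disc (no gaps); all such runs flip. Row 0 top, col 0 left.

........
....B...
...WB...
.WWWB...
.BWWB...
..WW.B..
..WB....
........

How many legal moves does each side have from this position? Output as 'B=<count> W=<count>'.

-- B to move --
(1,2): flips 1 -> legal
(1,3): flips 4 -> legal
(2,0): no bracket -> illegal
(2,1): flips 1 -> legal
(2,2): flips 2 -> legal
(3,0): flips 3 -> legal
(4,0): no bracket -> illegal
(5,1): flips 2 -> legal
(5,4): no bracket -> illegal
(6,1): flips 3 -> legal
(6,4): no bracket -> illegal
(7,1): flips 2 -> legal
(7,2): no bracket -> illegal
(7,3): no bracket -> illegal
B mobility = 8
-- W to move --
(0,3): no bracket -> illegal
(0,4): no bracket -> illegal
(0,5): flips 1 -> legal
(1,3): no bracket -> illegal
(1,5): flips 1 -> legal
(2,5): flips 2 -> legal
(3,0): flips 1 -> legal
(3,5): flips 2 -> legal
(4,0): flips 1 -> legal
(4,5): flips 2 -> legal
(4,6): no bracket -> illegal
(5,0): flips 1 -> legal
(5,1): flips 1 -> legal
(5,4): no bracket -> illegal
(5,6): no bracket -> illegal
(6,4): flips 1 -> legal
(6,5): no bracket -> illegal
(6,6): flips 2 -> legal
(7,2): no bracket -> illegal
(7,3): flips 1 -> legal
(7,4): flips 1 -> legal
W mobility = 13

Answer: B=8 W=13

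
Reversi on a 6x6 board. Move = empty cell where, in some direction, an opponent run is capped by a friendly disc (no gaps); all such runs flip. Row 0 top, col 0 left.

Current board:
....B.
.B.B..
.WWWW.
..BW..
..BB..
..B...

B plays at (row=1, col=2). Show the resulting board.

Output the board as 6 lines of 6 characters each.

Answer: ....B.
.BBB..
.WBWW.
..BW..
..BB..
..B...

Derivation:
Place B at (1,2); scan 8 dirs for brackets.
Dir NW: first cell '.' (not opp) -> no flip
Dir N: first cell '.' (not opp) -> no flip
Dir NE: first cell '.' (not opp) -> no flip
Dir W: first cell 'B' (not opp) -> no flip
Dir E: first cell 'B' (not opp) -> no flip
Dir SW: opp run (2,1), next='.' -> no flip
Dir S: opp run (2,2) capped by B -> flip
Dir SE: opp run (2,3), next='.' -> no flip
All flips: (2,2)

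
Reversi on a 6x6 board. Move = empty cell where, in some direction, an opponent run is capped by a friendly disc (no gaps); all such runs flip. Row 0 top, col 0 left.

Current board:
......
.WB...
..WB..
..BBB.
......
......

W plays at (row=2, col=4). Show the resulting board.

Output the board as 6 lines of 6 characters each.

Place W at (2,4); scan 8 dirs for brackets.
Dir NW: first cell '.' (not opp) -> no flip
Dir N: first cell '.' (not opp) -> no flip
Dir NE: first cell '.' (not opp) -> no flip
Dir W: opp run (2,3) capped by W -> flip
Dir E: first cell '.' (not opp) -> no flip
Dir SW: opp run (3,3), next='.' -> no flip
Dir S: opp run (3,4), next='.' -> no flip
Dir SE: first cell '.' (not opp) -> no flip
All flips: (2,3)

Answer: ......
.WB...
..WWW.
..BBB.
......
......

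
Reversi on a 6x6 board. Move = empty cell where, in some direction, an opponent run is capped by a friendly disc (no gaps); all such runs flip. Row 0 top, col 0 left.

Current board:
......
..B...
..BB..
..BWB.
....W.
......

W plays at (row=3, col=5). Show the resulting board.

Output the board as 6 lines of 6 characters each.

Answer: ......
..B...
..BB..
..BWWW
....W.
......

Derivation:
Place W at (3,5); scan 8 dirs for brackets.
Dir NW: first cell '.' (not opp) -> no flip
Dir N: first cell '.' (not opp) -> no flip
Dir NE: edge -> no flip
Dir W: opp run (3,4) capped by W -> flip
Dir E: edge -> no flip
Dir SW: first cell 'W' (not opp) -> no flip
Dir S: first cell '.' (not opp) -> no flip
Dir SE: edge -> no flip
All flips: (3,4)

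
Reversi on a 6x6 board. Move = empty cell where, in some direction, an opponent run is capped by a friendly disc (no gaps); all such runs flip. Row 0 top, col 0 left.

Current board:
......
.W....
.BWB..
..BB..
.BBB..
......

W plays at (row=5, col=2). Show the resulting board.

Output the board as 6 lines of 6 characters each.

Answer: ......
.W....
.BWB..
..WB..
.BWB..
..W...

Derivation:
Place W at (5,2); scan 8 dirs for brackets.
Dir NW: opp run (4,1), next='.' -> no flip
Dir N: opp run (4,2) (3,2) capped by W -> flip
Dir NE: opp run (4,3), next='.' -> no flip
Dir W: first cell '.' (not opp) -> no flip
Dir E: first cell '.' (not opp) -> no flip
Dir SW: edge -> no flip
Dir S: edge -> no flip
Dir SE: edge -> no flip
All flips: (3,2) (4,2)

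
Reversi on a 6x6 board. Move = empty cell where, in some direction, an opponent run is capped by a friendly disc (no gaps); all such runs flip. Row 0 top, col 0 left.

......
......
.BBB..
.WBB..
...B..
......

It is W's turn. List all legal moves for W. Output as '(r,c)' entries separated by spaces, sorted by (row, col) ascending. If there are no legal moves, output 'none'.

(1,0): no bracket -> illegal
(1,1): flips 1 -> legal
(1,2): no bracket -> illegal
(1,3): flips 1 -> legal
(1,4): no bracket -> illegal
(2,0): no bracket -> illegal
(2,4): no bracket -> illegal
(3,0): no bracket -> illegal
(3,4): flips 2 -> legal
(4,1): no bracket -> illegal
(4,2): no bracket -> illegal
(4,4): no bracket -> illegal
(5,2): no bracket -> illegal
(5,3): no bracket -> illegal
(5,4): no bracket -> illegal

Answer: (1,1) (1,3) (3,4)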